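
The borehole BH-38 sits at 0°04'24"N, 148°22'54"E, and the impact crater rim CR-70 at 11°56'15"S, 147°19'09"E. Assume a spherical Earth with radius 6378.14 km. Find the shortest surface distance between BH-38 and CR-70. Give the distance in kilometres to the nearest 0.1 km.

BH-38: φ = +0.07333°, λ = +148.38167°
CR-70: φ = -11.93750°, λ = +147.31917°
Δφ = -12.0108°,  Δλ = -1.0625°
a = sin²(Δφ/2) + cos φ₁ cos φ₂ sin²(Δλ/2) = 0.011030
c = 2·arcsin(√a) = 0.210435 rad = 12.0571°
d = R·c = 6378.14 × 0.210435 = 1342.2 km

1342.2 km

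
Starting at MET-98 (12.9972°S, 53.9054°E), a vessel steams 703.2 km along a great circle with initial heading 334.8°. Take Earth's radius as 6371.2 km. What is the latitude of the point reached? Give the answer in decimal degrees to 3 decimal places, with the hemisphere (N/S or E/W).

δ = d/R = 703.2/6371.2 = 0.110372 rad
φ₂ = arcsin(sin φ₁ cos δ + cos φ₁ sin δ cos θ)
   = arcsin(-0.22490·0.99392 + 0.97438·0.11015·0.90483) = -7.26298°
λ₂ = λ₁ + atan2(sin θ sin δ cos φ₁, cos δ − sin φ₁ sin φ₂) = 51.19556°

7.263°S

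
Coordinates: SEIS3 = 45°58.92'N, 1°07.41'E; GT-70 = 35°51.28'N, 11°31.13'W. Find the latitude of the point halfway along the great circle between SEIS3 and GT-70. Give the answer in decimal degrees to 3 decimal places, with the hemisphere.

41.090°N

SEIS3: φ = +45.98200°, λ = +1.12350°
GT-70: φ = +35.85467°, λ = -11.51883°
Bx = cos φ₂ cos Δλ = 0.790855,  By = cos φ₂ sin Δλ = -0.177391
φₘ = atan2(sin φ₁ + sin φ₂, √((cos φ₁ + Bx)² + By²)) = 41.09031°
λₘ = λ₁ + atan2(By, cos φ₁ + Bx) = -5.68513°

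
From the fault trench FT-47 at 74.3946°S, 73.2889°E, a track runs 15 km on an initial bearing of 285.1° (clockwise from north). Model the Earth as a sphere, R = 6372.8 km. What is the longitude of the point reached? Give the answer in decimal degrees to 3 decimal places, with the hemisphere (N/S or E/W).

72.806°E

δ = d/R = 15/6372.8 = 0.002354 rad
φ₂ = arcsin(sin φ₁ cos δ + cos φ₁ sin δ cos θ)
   = arcsin(-0.96314·1.00000 + 0.26901·0.00235·0.26050) = -74.35894°
λ₂ = λ₁ + atan2(sin θ sin δ cos φ₁, cos δ − sin φ₁ sin φ₂) = 72.80596°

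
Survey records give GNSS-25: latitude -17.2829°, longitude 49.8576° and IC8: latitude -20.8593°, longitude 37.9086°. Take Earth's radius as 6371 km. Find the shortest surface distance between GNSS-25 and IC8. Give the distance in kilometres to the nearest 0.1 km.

Δφ = -3.5764°,  Δλ = -11.9490°
a = sin²(Δφ/2) + cos φ₁ cos φ₂ sin²(Δλ/2) = 0.010640
c = 2·arcsin(√a) = 0.206673 rad = 11.8415°
d = R·c = 6371 × 0.206673 = 1316.7 km

1316.7 km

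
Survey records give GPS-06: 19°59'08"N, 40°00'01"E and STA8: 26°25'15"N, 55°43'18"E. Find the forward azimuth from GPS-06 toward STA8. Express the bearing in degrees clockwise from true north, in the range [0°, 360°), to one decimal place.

63.0°

GPS-06: φ = +19.98556°, λ = +40.00028°
STA8: φ = +26.42083°, λ = +55.72167°
Δλ = 15.7214°
y = sin Δλ · cos φ₂ = 0.242658
x = cos φ₁ sin φ₂ − sin φ₁ cos φ₂ cos Δλ = 0.123531
θ = atan2(y, x) = 63.0205° → 63.0205° (mod 360°)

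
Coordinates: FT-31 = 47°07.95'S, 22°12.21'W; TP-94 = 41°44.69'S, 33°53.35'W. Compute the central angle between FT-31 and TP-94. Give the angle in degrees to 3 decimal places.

9.916°

FT-31: φ = -47.13250°, λ = -22.20350°
TP-94: φ = -41.74483°, λ = -33.88917°
Δφ = 5.3877°,  Δλ = -11.6857°
a = sin²(Δφ/2) + cos φ₁ cos φ₂ sin²(Δλ/2) = 0.007469
c = 2·arcsin(√a) = 0.173064 rad = 9.9159°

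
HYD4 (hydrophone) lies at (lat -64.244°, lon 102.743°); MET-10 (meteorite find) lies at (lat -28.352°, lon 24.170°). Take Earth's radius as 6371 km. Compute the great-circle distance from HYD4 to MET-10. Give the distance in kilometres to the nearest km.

6646 km

Δφ = 35.8920°,  Δλ = -78.5730°
a = sin²(Δφ/2) + cos φ₁ cos φ₂ sin²(Δλ/2) = 0.248264
c = 2·arcsin(√a) = 1.043184 rad = 59.7700°
d = R·c = 6371 × 1.043184 = 6646.1 km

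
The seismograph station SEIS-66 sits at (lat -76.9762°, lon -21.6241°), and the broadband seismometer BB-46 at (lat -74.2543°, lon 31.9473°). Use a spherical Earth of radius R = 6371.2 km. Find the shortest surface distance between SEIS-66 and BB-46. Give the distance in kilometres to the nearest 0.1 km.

1455.1 km

Δφ = 2.7219°,  Δλ = 53.5714°
a = sin²(Δφ/2) + cos φ₁ cos φ₂ sin²(Δλ/2) = 0.012984
c = 2·arcsin(√a) = 0.228390 rad = 13.0858°
d = R·c = 6371.2 × 0.228390 = 1455.1 km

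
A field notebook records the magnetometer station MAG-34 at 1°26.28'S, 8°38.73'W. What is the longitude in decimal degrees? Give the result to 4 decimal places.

8.6455°W

8° + 38.73′/60 = 8 + 0.64550 = 8.6455°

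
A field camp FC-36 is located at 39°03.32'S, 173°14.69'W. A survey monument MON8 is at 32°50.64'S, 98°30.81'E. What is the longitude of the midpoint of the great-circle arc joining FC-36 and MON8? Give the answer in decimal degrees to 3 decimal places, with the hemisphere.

FC-36: φ = -39.05533°, λ = -173.24483°
MON8: φ = -32.84400°, λ = +98.51350°
Bx = cos φ₂ cos Δλ = 0.025779,  By = cos φ₂ sin Δλ = -0.839755
φₘ = atan2(sin φ₁ + sin φ₂, √((cos φ₁ + Bx)² + By²)) = -45.27011°
λₘ = λ₁ + atan2(By, cos φ₁ + Bx) = 140.44910°

140.449°E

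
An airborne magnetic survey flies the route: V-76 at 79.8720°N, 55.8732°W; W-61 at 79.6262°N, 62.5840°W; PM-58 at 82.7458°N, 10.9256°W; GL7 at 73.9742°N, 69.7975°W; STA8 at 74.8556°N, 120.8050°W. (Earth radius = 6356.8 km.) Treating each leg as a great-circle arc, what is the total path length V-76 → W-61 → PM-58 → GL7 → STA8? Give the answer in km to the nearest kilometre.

V-76→W-61: c = 0.021268 rad, d = 135.19 km
W-61→PM-58: c = 0.142347 rad, d = 904.87 km
PM-58→GL7: c = 0.239464 rad, d = 1522.23 km
GL7→STA8: c = 0.232300 rad, d = 1476.69 km
Total = 135.19 + 904.87 + 1522.23 + 1476.69 = 4038.98 km

4039 km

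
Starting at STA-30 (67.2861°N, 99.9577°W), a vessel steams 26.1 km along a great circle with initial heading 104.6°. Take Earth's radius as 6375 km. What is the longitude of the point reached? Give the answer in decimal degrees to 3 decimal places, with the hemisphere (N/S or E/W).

99.371°W

δ = d/R = 26.1/6375 = 0.004094 rad
φ₂ = arcsin(sin φ₁ cos δ + cos φ₁ sin δ cos θ)
   = arcsin(0.92244·0.99999 + 0.38613·0.00409·-0.25207) = 67.22590°
λ₂ = λ₁ + atan2(sin θ sin δ cos φ₁, cos δ − sin φ₁ sin φ₂) = -99.37128°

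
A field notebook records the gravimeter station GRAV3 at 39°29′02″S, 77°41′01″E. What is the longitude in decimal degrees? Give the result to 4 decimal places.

77.6836°E

77° + 41′/60 + 1″/3600 = 77 + 0.68333 + 0.00028 = 77.6836°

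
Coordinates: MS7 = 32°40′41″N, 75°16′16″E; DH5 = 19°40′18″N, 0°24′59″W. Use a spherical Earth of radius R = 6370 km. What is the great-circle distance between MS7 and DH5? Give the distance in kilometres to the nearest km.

MS7: φ = +32.67806°, λ = +75.27111°
DH5: φ = +19.67167°, λ = -0.41639°
Δφ = -13.0064°,  Δλ = -75.6875°
a = sin²(Δφ/2) + cos φ₁ cos φ₂ sin²(Δλ/2) = 0.311155
c = 2·arcsin(√a) = 1.183497 rad = 67.8094°
d = R·c = 6370 × 1.183497 = 7538.9 km

7539 km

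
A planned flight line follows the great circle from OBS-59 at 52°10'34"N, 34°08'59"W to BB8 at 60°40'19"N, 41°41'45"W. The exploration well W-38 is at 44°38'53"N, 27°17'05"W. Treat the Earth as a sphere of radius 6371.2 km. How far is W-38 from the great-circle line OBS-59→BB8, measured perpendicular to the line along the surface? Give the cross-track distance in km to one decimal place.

181.6 km

OBS-59: φ = +52.17611°, λ = -34.14972°
BB8: φ = +60.67194°, λ = -41.69583°
W-38: φ = +44.64806°, λ = -27.28472°
δ₁₃ = central angle OBS-59→W-38 = 0.153428 rad  (haversine)
θ₁₃ = bearing OBS-59→W-38 = 146.190°,  θ₁₂ = bearing OBS-59→BB8 = 336.939°
dₓₜ = R·arcsin(sin δ₁₃ · sin(θ₁₃ − θ₁₂)) = 6371.2·arcsin(0.15283·sin(-190.748°)) = 181.615 km
|dₓₜ| = 181.615 km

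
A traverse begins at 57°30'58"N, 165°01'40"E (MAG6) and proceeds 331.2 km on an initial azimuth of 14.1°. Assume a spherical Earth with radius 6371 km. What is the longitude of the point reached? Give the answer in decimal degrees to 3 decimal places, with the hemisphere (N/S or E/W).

MAG6: φ = +57.51611°, λ = +165.02778°
δ = d/R = 331.2/6371 = 0.051986 rad
φ₂ = arcsin(sin φ₁ cos δ + cos φ₁ sin δ cos θ)
   = arcsin(0.84354·0.99865 + 0.53706·0.05196·0.96987) = 60.39700°
λ₂ = λ₁ + atan2(sin θ sin δ cos φ₁, cos δ − sin φ₁ sin φ₂) = 166.49618°

166.496°E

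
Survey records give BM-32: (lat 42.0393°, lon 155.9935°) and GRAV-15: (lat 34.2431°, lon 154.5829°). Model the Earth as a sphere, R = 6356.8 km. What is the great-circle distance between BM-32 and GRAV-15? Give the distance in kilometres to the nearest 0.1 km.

873.6 km

Δφ = -7.7962°,  Δλ = -1.4106°
a = sin²(Δφ/2) + cos φ₁ cos φ₂ sin²(Δλ/2) = 0.004715
c = 2·arcsin(√a) = 0.137434 rad = 7.8744°
d = R·c = 6356.8 × 0.137434 = 873.6 km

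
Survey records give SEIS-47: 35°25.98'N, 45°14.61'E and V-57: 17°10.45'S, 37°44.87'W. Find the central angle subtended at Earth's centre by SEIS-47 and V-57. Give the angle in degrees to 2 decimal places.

SEIS-47: φ = +35.43300°, λ = +45.24350°
V-57: φ = -17.17417°, λ = -37.74783°
Δφ = -52.6072°,  Δλ = -82.9913°
a = sin²(Δφ/2) + cos φ₁ cos φ₂ sin²(Δλ/2) = 0.538100
c = 2·arcsin(√a) = 1.647070 rad = 94.3701°

94.37°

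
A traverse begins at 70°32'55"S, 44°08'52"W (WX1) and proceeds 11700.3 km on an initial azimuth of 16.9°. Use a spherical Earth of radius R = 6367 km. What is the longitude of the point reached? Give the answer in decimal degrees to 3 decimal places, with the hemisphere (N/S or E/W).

WX1: φ = -70.54861°, λ = -44.14778°
δ = d/R = 11700.3/6367 = 1.837647 rad
φ₂ = arcsin(sin φ₁ cos δ + cos φ₁ sin δ cos θ)
   = arcsin(-0.94292·-0.26370 + 0.33301·0.96461·0.95681) = 33.77912°
λ₂ = λ₁ + atan2(sin θ sin δ cos φ₁, cos δ − sin φ₁ sin φ₂) = -24.43139°

24.431°W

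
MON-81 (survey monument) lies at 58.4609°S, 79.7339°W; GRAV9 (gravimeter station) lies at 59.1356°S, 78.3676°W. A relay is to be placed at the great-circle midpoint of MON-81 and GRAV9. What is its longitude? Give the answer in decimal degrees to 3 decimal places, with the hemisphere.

79.057°W

Bx = cos φ₂ cos Δλ = 0.512862,  By = cos φ₂ sin Δλ = 0.012232
φₘ = atan2(sin φ₁ + sin φ₂, √((cos φ₁ + Bx)² + By²)) = -58.80005°
λₘ = λ₁ + atan2(By, cos φ₁ + Bx) = -79.05739°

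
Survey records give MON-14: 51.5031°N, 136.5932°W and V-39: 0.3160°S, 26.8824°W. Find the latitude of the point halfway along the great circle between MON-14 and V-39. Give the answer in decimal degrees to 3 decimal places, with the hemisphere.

Bx = cos φ₂ cos Δλ = -0.337268,  By = cos φ₂ sin Δλ = 0.941393
φₘ = atan2(sin φ₁ + sin φ₂, √((cos φ₁ + Bx)² + By²)) = 38.31036°
λₘ = λ₁ + atan2(By, cos φ₁ + Bx) = -63.44793°

38.310°N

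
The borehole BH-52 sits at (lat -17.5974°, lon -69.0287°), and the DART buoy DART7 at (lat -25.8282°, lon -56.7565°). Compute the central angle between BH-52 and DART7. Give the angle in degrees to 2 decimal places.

14.05°

Δφ = -8.2308°,  Δλ = 12.2722°
a = sin²(Δφ/2) + cos φ₁ cos φ₂ sin²(Δλ/2) = 0.014953
c = 2·arcsin(√a) = 0.245181 rad = 14.0478°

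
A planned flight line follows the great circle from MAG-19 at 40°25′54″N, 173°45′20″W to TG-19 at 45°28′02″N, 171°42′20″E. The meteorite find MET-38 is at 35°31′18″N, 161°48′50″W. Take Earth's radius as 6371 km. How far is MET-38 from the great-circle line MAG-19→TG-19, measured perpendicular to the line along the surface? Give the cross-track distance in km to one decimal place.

MAG-19: φ = +40.43167°, λ = -173.75556°
TG-19: φ = +45.46722°, λ = +171.70556°
MET-38: φ = +35.52167°, λ = -161.81389°
δ₁₃ = central angle MAG-19→MET-38 = 0.185071 rad  (haversine)
θ₁₃ = bearing MAG-19→MET-38 = 113.769°,  θ₁₂ = bearing MAG-19→TG-19 = 300.169°
dₓₜ = R·arcsin(sin δ₁₃ · sin(θ₁₃ − θ₁₂)) = 6371·arcsin(0.18402·sin(-186.400°)) = 130.688 km
|dₓₜ| = 130.688 km

130.7 km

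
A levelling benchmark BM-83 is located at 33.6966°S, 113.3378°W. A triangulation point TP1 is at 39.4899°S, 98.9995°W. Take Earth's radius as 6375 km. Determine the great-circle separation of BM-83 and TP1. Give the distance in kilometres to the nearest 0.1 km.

1431.6 km

Δφ = -5.7933°,  Δλ = 14.3383°
a = sin²(Δφ/2) + cos φ₁ cos φ₂ sin²(Δλ/2) = 0.012554
c = 2·arcsin(√a) = 0.224560 rad = 12.8663°
d = R·c = 6375 × 0.224560 = 1431.6 km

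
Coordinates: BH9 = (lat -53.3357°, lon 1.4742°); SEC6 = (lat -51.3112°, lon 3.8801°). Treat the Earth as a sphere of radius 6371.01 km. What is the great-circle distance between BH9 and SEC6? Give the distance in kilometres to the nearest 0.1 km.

278.2 km

Δφ = 2.0245°,  Δλ = 2.4059°
a = sin²(Δφ/2) + cos φ₁ cos φ₂ sin²(Δλ/2) = 0.000477
c = 2·arcsin(√a) = 0.043666 rad = 2.5019°
d = R·c = 6371.01 × 0.043666 = 278.2 km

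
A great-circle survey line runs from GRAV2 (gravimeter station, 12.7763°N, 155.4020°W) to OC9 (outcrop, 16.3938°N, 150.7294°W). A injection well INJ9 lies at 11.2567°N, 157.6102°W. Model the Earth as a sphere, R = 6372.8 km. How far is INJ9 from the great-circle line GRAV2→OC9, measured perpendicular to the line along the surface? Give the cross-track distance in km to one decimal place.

δ₁₃ = central angle GRAV2→INJ9 = 0.046090 rad  (haversine)
θ₁₃ = bearing GRAV2→INJ9 = 235.105°,  θ₁₂ = bearing GRAV2→OC9 = 50.772°
dₓₜ = R·arcsin(sin δ₁₃ · sin(θ₁₃ − θ₁₂)) = 6372.8·arcsin(0.04607·sin(184.332°)) = -22.180 km
|dₓₜ| = 22.180 km

22.2 km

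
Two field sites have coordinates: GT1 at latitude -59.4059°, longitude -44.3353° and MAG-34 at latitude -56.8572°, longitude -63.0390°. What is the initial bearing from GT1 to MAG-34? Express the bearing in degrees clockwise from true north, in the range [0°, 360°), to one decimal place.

276.4°

Δλ = -18.7037°
y = sin Δλ · cos φ₂ = -0.175321
x = cos φ₁ sin φ₂ − sin φ₁ cos φ₂ cos Δλ = 0.019615
θ = atan2(y, x) = -83.6163° → 276.3837° (mod 360°)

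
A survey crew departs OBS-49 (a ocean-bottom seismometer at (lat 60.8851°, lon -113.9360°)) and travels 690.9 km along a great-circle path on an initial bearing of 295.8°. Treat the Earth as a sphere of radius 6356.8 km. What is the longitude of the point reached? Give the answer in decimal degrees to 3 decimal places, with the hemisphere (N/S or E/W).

126.383°W

δ = d/R = 690.9/6356.8 = 0.108687 rad
φ₂ = arcsin(sin φ₁ cos δ + cos φ₁ sin δ cos θ)
   = arcsin(0.87365·0.99410 + 0.48656·0.10847·0.43523) = 63.05750°
λ₂ = λ₁ + atan2(sin θ sin δ cos φ₁, cos δ − sin φ₁ sin φ₂) = -126.38319°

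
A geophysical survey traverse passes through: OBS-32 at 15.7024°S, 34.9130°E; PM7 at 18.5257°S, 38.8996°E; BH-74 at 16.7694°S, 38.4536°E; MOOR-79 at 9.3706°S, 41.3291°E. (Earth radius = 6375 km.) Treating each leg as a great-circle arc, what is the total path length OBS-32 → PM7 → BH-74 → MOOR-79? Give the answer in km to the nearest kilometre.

1609 km

OBS-32→PM7: c = 0.082758 rad, d = 527.58 km
PM7→BH-74: c = 0.031538 rad, d = 201.05 km
BH-74→MOOR-79: c = 0.138063 rad, d = 880.15 km
Total = 527.58 + 201.05 + 880.15 = 1608.79 km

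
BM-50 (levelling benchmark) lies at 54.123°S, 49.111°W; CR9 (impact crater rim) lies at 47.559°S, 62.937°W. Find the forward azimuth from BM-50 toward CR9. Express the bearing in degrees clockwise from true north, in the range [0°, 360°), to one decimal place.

301.4°

Δλ = -13.8260°
y = sin Δλ · cos φ₂ = -0.161267
x = cos φ₁ sin φ₂ − sin φ₁ cos φ₂ cos Δλ = 0.098470
θ = atan2(y, x) = -58.5917° → 301.4083° (mod 360°)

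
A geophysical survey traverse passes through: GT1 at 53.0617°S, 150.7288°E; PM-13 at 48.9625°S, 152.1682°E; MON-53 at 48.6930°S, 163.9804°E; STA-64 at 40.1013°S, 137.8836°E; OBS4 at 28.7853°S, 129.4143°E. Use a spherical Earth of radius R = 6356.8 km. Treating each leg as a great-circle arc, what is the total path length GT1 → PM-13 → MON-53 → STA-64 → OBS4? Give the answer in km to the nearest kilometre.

GT1→PM-13: c = 0.073266 rad, d = 465.73 km
PM-13→MON-53: c = 0.135666 rad, d = 862.40 km
MON-53→STA-64: c = 0.355985 rad, d = 2262.93 km
STA-64→OBS4: c = 0.231823 rad, d = 1473.65 km
Total = 465.73 + 862.40 + 2262.93 + 1473.65 = 5064.71 km

5065 km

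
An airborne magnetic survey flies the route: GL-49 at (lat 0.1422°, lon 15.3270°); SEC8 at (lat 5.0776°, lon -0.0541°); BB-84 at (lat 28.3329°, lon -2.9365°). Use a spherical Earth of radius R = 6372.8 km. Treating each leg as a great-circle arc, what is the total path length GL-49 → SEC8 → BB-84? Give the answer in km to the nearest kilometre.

4399 km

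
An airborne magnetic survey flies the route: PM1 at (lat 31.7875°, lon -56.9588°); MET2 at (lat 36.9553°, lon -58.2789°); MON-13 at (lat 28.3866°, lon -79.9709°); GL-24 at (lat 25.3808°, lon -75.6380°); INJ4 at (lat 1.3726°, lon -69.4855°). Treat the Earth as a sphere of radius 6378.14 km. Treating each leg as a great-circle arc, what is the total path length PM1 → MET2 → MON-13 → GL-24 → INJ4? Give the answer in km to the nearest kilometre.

PM1→MET2: c = 0.092175 rad, d = 587.90 km
MET2→MON-13: c = 0.350931 rad, d = 2238.29 km
MON-13→GL-24: c = 0.085437 rad, d = 544.93 km
GL-24→INJ4: c = 0.431631 rad, d = 2753.00 km
Total = 587.90 + 2238.29 + 544.93 + 2753.00 = 6124.12 km

6124 km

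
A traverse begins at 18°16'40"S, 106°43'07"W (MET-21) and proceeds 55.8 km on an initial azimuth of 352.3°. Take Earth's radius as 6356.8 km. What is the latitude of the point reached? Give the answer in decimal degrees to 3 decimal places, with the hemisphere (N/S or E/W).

MET-21: φ = -18.27778°, λ = -106.71861°
δ = d/R = 55.8/6356.8 = 0.008778 rad
φ₂ = arcsin(sin φ₁ cos δ + cos φ₁ sin δ cos θ)
   = arcsin(-0.31362·0.99996 + 0.94955·0.00878·0.99098) = -17.77936°
λ₂ = λ₁ + atan2(sin θ sin δ cos φ₁, cos δ − sin φ₁ sin φ₂) = -106.78938°

17.779°S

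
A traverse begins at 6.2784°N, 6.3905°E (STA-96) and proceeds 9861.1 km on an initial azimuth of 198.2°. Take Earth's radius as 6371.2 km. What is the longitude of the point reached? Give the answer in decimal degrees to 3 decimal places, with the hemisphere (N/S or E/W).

61.515°W

δ = d/R = 9861.1/6371.2 = 1.547762 rad
φ₂ = arcsin(sin φ₁ cos δ + cos φ₁ sin δ cos θ)
   = arcsin(0.10936·0.02303 + 0.99400·0.99973·-0.94997) = -70.30586°
λ₂ = λ₁ + atan2(sin θ sin δ cos φ₁, cos δ − sin φ₁ sin φ₂) = -61.51534°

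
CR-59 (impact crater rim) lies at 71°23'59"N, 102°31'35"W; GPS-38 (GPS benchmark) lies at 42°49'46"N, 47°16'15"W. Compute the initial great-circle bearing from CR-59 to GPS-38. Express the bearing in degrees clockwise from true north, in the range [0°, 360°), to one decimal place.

106.6°

CR-59: φ = +71.39972°, λ = -102.52639°
GPS-38: φ = +42.82944°, λ = -47.27083°
Δλ = 55.2556°
y = sin Δλ · cos φ₂ = 0.602620
x = cos φ₁ sin φ₂ − sin φ₁ cos φ₂ cos Δλ = -0.179297
θ = atan2(y, x) = 106.5693° → 106.5693° (mod 360°)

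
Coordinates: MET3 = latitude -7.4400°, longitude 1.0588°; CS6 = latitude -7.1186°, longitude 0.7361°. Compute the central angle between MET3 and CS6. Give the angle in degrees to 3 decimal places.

Δφ = 0.3214°,  Δλ = -0.3227°
a = sin²(Δφ/2) + cos φ₁ cos φ₂ sin²(Δλ/2) = 0.000016
c = 2·arcsin(√a) = 0.007917 rad = 0.4536°

0.454°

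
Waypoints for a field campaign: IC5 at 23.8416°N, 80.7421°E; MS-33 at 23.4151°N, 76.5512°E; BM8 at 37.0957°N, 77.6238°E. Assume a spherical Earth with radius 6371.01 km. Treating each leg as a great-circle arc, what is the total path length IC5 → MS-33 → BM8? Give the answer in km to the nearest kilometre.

1954 km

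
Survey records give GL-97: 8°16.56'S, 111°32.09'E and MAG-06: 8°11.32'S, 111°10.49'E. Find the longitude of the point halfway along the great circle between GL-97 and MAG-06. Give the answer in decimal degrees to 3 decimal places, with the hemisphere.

111.355°E

GL-97: φ = -8.27600°, λ = +111.53483°
MAG-06: φ = -8.18867°, λ = +111.17483°
Bx = cos φ₂ cos Δλ = 0.989785,  By = cos φ₂ sin Δλ = -0.006219
φₘ = atan2(sin φ₁ + sin φ₂, √((cos φ₁ + Bx)² + By²)) = -8.23237°
λₘ = λ₁ + atan2(By, cos φ₁ + Bx) = 111.35481°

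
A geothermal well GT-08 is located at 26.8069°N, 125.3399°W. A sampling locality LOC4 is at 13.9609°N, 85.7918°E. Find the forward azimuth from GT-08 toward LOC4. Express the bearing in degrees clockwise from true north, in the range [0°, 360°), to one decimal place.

319.6°

Δλ = -148.8683°
y = sin Δλ · cos φ₂ = -0.501735
x = cos φ₁ sin φ₂ − sin φ₁ cos φ₂ cos Δλ = 0.589963
θ = atan2(y, x) = -40.3795° → 319.6205° (mod 360°)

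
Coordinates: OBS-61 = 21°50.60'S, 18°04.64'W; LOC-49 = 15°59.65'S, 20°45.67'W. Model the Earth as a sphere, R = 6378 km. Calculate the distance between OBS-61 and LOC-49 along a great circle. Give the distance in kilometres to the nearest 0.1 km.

709.7 km

OBS-61: φ = -21.84333°, λ = -18.07733°
LOC-49: φ = -15.99417°, λ = -20.76117°
Δφ = 5.8492°,  Δλ = -2.6838°
a = sin²(Δφ/2) + cos φ₁ cos φ₂ sin²(Δλ/2) = 0.003093
c = 2·arcsin(√a) = 0.111279 rad = 6.3758°
d = R·c = 6378 × 0.111279 = 709.7 km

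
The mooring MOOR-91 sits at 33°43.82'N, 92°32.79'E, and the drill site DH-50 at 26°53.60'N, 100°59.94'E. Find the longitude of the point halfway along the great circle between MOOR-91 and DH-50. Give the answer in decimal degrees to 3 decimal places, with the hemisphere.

MOOR-91: φ = +33.73033°, λ = +92.54650°
DH-50: φ = +26.89333°, λ = +100.99900°
Bx = cos φ₂ cos Δλ = 0.882163,  By = cos φ₂ sin Δλ = 0.131093
φₘ = atan2(sin φ₁ + sin φ₂, √((cos φ₁ + Bx)² + By²)) = 30.37977°
λₘ = λ₁ + atan2(By, cos φ₁ + Bx) = 96.92061°

96.921°E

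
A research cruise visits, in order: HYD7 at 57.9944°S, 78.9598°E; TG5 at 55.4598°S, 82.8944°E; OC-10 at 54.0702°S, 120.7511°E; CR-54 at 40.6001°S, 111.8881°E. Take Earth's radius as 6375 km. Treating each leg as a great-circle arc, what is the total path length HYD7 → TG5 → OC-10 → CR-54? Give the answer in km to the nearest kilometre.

4413 km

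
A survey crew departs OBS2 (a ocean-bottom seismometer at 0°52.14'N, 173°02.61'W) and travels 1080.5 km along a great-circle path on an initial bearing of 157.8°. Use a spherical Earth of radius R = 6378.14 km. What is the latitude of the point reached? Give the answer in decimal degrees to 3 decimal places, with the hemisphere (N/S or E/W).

OBS2: φ = +0.86900°, λ = -173.04350°
δ = d/R = 1080.5/6378.14 = 0.169407 rad
φ₂ = arcsin(sin φ₁ cos δ + cos φ₁ sin δ cos θ)
   = arcsin(0.01517·0.98568 + 0.99988·0.16860·-0.92587) = -8.11338°
λ₂ = λ₁ + atan2(sin θ sin δ cos φ₁, cos δ − sin φ₁ sin φ₂) = -169.35413°

8.113°S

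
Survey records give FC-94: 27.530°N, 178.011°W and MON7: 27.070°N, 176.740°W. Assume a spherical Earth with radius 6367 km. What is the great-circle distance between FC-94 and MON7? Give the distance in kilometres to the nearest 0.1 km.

135.5 km

Δφ = -0.4600°,  Δλ = 1.2710°
a = sin²(Δφ/2) + cos φ₁ cos φ₂ sin²(Δλ/2) = 0.000113
c = 2·arcsin(√a) = 0.021284 rad = 1.2195°
d = R·c = 6367 × 0.021284 = 135.5 km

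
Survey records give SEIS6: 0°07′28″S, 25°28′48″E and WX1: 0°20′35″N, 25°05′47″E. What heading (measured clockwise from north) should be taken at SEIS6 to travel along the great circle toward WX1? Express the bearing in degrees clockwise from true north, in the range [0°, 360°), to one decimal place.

SEIS6: φ = -0.12444°, λ = +25.48000°
WX1: φ = +0.34306°, λ = +25.09639°
Δλ = -0.3836°
y = sin Δλ · cos φ₂ = -0.006695
x = cos φ₁ sin φ₂ − sin φ₁ cos φ₂ cos Δλ = 0.008159
θ = atan2(y, x) = -39.3706° → 320.6294° (mod 360°)

320.6°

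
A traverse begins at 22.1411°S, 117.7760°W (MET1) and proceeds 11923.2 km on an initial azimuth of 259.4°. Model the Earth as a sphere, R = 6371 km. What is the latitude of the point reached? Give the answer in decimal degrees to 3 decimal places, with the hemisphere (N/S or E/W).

δ = d/R = 11923.2/6371 = 1.871480 rad
φ₂ = arcsin(sin φ₁ cos δ + cos φ₁ sin δ cos θ)
   = arcsin(-0.37689·-0.29617 + 0.92626·0.95513·-0.18395) = -2.93010°
λ₂ = λ₁ + atan2(sin θ sin δ cos φ₁, cos δ − sin φ₁ sin φ₂) = 132.28633°

2.930°S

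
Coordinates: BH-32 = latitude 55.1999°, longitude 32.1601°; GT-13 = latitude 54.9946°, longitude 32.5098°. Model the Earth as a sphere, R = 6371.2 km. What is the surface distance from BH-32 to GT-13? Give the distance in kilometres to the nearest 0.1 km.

31.9 km

Δφ = -0.2053°,  Δλ = 0.3497°
a = sin²(Δφ/2) + cos φ₁ cos φ₂ sin²(Δλ/2) = 0.000006
c = 2·arcsin(√a) = 0.005003 rad = 0.2867°
d = R·c = 6371.2 × 0.005003 = 31.9 km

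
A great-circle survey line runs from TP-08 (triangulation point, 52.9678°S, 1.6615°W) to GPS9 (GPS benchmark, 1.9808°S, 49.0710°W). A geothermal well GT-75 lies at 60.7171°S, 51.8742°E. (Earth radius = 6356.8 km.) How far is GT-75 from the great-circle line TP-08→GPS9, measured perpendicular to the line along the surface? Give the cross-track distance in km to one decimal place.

δ₁₃ = central angle TP-08→GT-75 = 0.512824 rad  (haversine)
θ₁₃ = bearing TP-08→GT-75 = 126.703°,  θ₁₂ = bearing TP-08→GPS9 = 305.204°
dₓₜ = R·arcsin(sin δ₁₃ · sin(θ₁₃ − θ₁₂)) = 6356.8·arcsin(0.49064·sin(-178.501°)) = -81.597 km
|dₓₜ| = 81.597 km

81.6 km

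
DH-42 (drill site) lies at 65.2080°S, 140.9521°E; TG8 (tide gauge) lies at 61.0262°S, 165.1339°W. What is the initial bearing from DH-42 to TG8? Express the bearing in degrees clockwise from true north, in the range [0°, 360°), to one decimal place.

105.4°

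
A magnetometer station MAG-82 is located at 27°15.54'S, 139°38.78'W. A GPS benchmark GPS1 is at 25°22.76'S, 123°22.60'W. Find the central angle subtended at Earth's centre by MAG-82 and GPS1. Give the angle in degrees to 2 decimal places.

14.69°

MAG-82: φ = -27.25900°, λ = -139.64633°
GPS1: φ = -25.37933°, λ = -123.37667°
Δφ = 1.8797°,  Δλ = 16.2697°
a = sin²(Δφ/2) + cos φ₁ cos φ₂ sin²(Δλ/2) = 0.016351
c = 2·arcsin(√a) = 0.256442 rad = 14.6930°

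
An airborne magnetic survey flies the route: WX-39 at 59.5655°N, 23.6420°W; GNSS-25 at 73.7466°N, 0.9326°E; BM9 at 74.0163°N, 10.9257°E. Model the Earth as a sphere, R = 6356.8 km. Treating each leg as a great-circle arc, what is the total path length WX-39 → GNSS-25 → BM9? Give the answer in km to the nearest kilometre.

WX-39→GNSS-25: c = 0.295406 rad, d = 1877.83 km
GNSS-25→BM9: c = 0.048592 rad, d = 308.89 km
Total = 1877.83 + 308.89 = 2186.72 km

2187 km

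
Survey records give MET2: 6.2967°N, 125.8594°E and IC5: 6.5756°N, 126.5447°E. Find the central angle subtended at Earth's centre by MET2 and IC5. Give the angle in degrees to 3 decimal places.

Δφ = 0.2789°,  Δλ = 0.6853°
a = sin²(Δφ/2) + cos φ₁ cos φ₂ sin²(Δλ/2) = 0.000041
c = 2·arcsin(√a) = 0.012844 rad = 0.7359°

0.736°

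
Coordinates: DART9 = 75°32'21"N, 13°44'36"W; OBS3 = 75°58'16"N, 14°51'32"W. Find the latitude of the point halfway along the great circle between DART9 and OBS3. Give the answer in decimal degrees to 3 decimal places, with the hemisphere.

75.756°N

DART9: φ = +75.53917°, λ = -13.74333°
OBS3: φ = +75.97111°, λ = -14.85889°
Bx = cos φ₂ cos Δλ = 0.242365,  By = cos φ₂ sin Δλ = -0.004719
φₘ = atan2(sin φ₁ + sin φ₂, √((cos φ₁ + Bx)² + By²)) = 75.75579°
λₘ = λ₁ + atan2(By, cos φ₁ + Bx) = -14.29283°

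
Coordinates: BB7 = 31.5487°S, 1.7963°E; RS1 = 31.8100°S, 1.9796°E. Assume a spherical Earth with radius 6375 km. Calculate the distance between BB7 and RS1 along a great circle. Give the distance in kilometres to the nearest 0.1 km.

Δφ = -0.2613°,  Δλ = 0.1833°
a = sin²(Δφ/2) + cos φ₁ cos φ₂ sin²(Δλ/2) = 0.000007
c = 2·arcsin(√a) = 0.005311 rad = 0.3043°
d = R·c = 6375 × 0.005311 = 33.9 km

33.9 km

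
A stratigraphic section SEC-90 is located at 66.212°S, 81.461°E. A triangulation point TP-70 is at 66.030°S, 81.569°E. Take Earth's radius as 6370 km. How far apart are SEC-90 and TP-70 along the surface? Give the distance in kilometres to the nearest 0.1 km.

Δφ = 0.1820°,  Δλ = 0.1080°
a = sin²(Δφ/2) + cos φ₁ cos φ₂ sin²(Δλ/2) = 0.000003
c = 2·arcsin(√a) = 0.003267 rad = 0.1872°
d = R·c = 6370 × 0.003267 = 20.8 km

20.8 km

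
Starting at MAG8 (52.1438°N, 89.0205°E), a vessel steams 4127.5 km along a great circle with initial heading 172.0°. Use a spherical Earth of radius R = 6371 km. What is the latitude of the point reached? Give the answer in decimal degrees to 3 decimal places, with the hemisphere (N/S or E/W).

15.238°N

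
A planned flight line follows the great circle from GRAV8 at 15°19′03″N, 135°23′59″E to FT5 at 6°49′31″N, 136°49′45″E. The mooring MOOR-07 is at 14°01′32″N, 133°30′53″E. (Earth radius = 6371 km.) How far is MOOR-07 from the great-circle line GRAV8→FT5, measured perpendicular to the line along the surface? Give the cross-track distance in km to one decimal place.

224.2 km

GRAV8: φ = +15.31750°, λ = +135.39972°
FT5: φ = +6.82528°, λ = +136.82917°
MOOR-07: φ = +14.02556°, λ = +133.51472°
δ₁₃ = central angle GRAV8→MOOR-07 = 0.039004 rad  (haversine)
θ₁₃ = bearing GRAV8→MOOR-07 = 234.925°,  θ₁₂ = bearing GRAV8→FT5 = 170.473°
dₓₜ = R·arcsin(sin δ₁₃ · sin(θ₁₃ − θ₁₂)) = 6371·arcsin(0.03899·sin(64.451°)) = 224.187 km
|dₓₜ| = 224.187 km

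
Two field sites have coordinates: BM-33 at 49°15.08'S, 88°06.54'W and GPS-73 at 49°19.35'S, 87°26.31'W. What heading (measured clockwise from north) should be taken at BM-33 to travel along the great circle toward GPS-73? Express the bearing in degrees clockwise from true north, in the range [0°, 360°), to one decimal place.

99.5°

BM-33: φ = -49.25133°, λ = -88.10900°
GPS-73: φ = -49.32250°, λ = -87.43850°
Δλ = 0.6705°
y = sin Δλ · cos φ₂ = 0.007627
x = cos φ₁ sin φ₂ − sin φ₁ cos φ₂ cos Δλ = -0.001276
θ = atan2(y, x) = 99.4964° → 99.4964° (mod 360°)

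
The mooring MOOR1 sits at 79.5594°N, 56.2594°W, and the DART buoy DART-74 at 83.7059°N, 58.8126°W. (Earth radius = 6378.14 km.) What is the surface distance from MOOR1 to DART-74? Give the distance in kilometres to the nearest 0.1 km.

463.3 km

Δφ = 4.1465°,  Δλ = -2.5532°
a = sin²(Δφ/2) + cos φ₁ cos φ₂ sin²(Δλ/2) = 0.001319
c = 2·arcsin(√a) = 0.072642 rad = 4.1621°
d = R·c = 6378.14 × 0.072642 = 463.3 km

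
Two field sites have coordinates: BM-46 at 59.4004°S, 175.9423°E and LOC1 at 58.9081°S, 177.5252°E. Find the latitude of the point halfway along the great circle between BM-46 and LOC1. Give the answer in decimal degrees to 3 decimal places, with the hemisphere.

59.157°S

Bx = cos φ₂ cos Δλ = 0.516215,  By = cos φ₂ sin Δλ = 0.014265
φₘ = atan2(sin φ₁ + sin φ₂, √((cos φ₁ + Bx)² + By²)) = -59.15666°
λₘ = λ₁ + atan2(By, cos φ₁ + Bx) = 176.73944°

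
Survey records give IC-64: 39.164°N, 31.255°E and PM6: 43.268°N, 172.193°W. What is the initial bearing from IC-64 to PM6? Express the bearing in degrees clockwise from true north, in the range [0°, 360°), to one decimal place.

16.9°

Δλ = 156.5520°
y = sin Δλ · cos φ₂ = 0.289745
x = cos φ₁ sin φ₂ − sin φ₁ cos φ₂ cos Δλ = 0.953315
θ = atan2(y, x) = 16.9058° → 16.9058° (mod 360°)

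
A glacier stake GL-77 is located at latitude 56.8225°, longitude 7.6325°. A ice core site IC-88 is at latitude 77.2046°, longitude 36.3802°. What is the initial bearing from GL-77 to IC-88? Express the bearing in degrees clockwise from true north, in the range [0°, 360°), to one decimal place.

16.0°

Δλ = 28.7477°
y = sin Δλ · cos φ₂ = 0.106517
x = cos φ₁ sin φ₂ − sin φ₁ cos φ₂ cos Δλ = 0.371126
θ = atan2(y, x) = 16.0140° → 16.0140° (mod 360°)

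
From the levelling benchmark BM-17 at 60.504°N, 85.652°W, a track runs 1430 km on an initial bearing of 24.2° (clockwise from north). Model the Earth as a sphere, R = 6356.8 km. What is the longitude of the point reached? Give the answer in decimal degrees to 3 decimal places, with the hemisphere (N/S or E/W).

68.852°W

δ = d/R = 1430/6356.8 = 0.224956 rad
φ₂ = arcsin(sin φ₁ cos δ + cos φ₁ sin δ cos θ)
   = arcsin(0.87039·0.97480 + 0.49236·0.22306·0.91212) = 71.55650°
λ₂ = λ₁ + atan2(sin θ sin δ cos φ₁, cos δ − sin φ₁ sin φ₂) = -68.85237°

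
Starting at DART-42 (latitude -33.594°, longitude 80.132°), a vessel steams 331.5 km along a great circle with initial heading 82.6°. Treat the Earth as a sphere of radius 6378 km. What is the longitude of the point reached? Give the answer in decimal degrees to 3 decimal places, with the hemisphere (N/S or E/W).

83.660°E

δ = d/R = 331.5/6378 = 0.051976 rad
φ₂ = arcsin(sin φ₁ cos δ + cos φ₁ sin δ cos θ)
   = arcsin(-0.55330·0.99865 + 0.83298·0.05195·0.12880) = -33.16031°
λ₂ = λ₁ + atan2(sin θ sin δ cos φ₁, cos δ − sin φ₁ sin φ₂) = 83.66032°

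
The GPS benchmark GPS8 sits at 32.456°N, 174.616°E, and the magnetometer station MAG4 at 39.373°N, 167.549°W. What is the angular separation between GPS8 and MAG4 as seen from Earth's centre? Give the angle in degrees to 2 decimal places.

15.98°

Δφ = 6.9170°,  Δλ = 17.8350°
a = sin²(Δφ/2) + cos φ₁ cos φ₂ sin²(Δλ/2) = 0.019313
c = 2·arcsin(√a) = 0.278844 rad = 15.9766°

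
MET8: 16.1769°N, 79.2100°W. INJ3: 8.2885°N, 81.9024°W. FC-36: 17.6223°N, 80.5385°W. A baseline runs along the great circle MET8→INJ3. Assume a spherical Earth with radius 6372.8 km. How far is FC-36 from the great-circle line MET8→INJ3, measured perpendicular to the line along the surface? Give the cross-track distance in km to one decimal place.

185.2 km

δ₁₃ = central angle MET8→FC-36 = 0.033594 rad  (haversine)
θ₁₃ = bearing MET8→FC-36 = 318.862°,  θ₁₂ = bearing MET8→INJ3 = 198.749°
dₓₜ = R·arcsin(sin δ₁₃ · sin(θ₁₃ − θ₁₂)) = 6372.8·arcsin(0.03359·sin(120.112°)) = 185.187 km
|dₓₜ| = 185.187 km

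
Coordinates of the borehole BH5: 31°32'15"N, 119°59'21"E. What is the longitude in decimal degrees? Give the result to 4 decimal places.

119.9892°E

119° + 59′/60 + 21″/3600 = 119 + 0.98333 + 0.00583 = 119.9892°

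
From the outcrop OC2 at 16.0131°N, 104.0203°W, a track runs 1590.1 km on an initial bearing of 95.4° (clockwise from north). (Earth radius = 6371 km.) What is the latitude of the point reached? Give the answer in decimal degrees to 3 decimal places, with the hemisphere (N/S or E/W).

14.180°N

δ = d/R = 1590.1/6371 = 0.249584 rad
φ₂ = arcsin(sin φ₁ cos δ + cos φ₁ sin δ cos θ)
   = arcsin(0.27586·0.96902 + 0.96120·0.24700·-0.09411) = 14.17987°
λ₂ = λ₁ + atan2(sin θ sin δ cos φ₁, cos δ − sin φ₁ sin φ₂) = -89.32773°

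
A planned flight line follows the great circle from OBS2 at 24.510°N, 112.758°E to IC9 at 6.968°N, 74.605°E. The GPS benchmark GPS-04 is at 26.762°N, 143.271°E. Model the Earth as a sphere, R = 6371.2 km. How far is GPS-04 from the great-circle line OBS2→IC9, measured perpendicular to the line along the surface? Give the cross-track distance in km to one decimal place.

δ₁₃ = central angle OBS2→GPS-04 = 0.480599 rad  (haversine)
θ₁₃ = bearing OBS2→GPS-04 = 78.699°,  θ₁₂ = bearing OBS2→IC9 = 250.809°
dₓₜ = R·arcsin(sin δ₁₃ · sin(θ₁₃ − θ₁₂)) = 6371.2·arcsin(0.46231·sin(-172.109°)) = -404.631 km
|dₓₜ| = 404.631 km

404.6 km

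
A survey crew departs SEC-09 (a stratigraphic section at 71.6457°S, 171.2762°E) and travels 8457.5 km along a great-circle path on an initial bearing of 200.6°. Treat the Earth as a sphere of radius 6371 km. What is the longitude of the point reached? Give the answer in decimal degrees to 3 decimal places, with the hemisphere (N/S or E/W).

δ = d/R = 8457.5/6371 = 1.327500 rad
φ₂ = arcsin(sin φ₁ cos δ + cos φ₁ sin δ cos θ)
   = arcsin(-0.94913·0.24090 + 0.31489·0.97055·-0.93606) = -30.97908°
λ₂ = λ₁ + atan2(sin θ sin δ cos φ₁, cos δ − sin φ₁ sin φ₂) = 14.74778°

14.748°E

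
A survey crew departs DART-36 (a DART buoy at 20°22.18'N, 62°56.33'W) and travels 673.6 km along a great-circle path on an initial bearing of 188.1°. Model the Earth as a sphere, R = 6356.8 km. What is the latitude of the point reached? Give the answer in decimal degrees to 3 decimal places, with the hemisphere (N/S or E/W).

14.357°N

DART-36: φ = +20.36967°, λ = -62.93883°
δ = d/R = 673.6/6356.8 = 0.105965 rad
φ₂ = arcsin(sin φ₁ cos δ + cos φ₁ sin δ cos θ)
   = arcsin(0.34808·0.99439 + 0.93747·0.10577·-0.99002) = 14.35680°
λ₂ = λ₁ + atan2(sin θ sin δ cos φ₁, cos δ − sin φ₁ sin φ₂) = -63.82026°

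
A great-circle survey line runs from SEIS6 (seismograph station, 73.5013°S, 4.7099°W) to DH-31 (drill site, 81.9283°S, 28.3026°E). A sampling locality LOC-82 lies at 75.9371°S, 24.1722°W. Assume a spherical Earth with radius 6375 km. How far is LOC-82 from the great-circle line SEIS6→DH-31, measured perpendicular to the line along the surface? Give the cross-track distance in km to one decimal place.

618.1 km

δ₁₃ = central angle SEIS6→LOC-82 = 0.098493 rad  (haversine)
θ₁₃ = bearing SEIS6→LOC-82 = 235.418°,  θ₁₂ = bearing SEIS6→DH-31 = 155.554°
dₓₜ = R·arcsin(sin δ₁₃ · sin(θ₁₃ − θ₁₂)) = 6375·arcsin(0.09833·sin(79.864°)) = 618.062 km
|dₓₜ| = 618.062 km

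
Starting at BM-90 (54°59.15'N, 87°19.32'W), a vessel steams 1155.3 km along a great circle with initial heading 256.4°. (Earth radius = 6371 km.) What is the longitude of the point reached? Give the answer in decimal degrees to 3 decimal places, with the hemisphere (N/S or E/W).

BM-90: φ = +54.98583°, λ = -87.32200°
δ = d/R = 1155.3/6371 = 0.181337 rad
φ₂ = arcsin(sin φ₁ cos δ + cos φ₁ sin δ cos θ)
   = arcsin(0.81901·0.98360 + 0.57378·0.18035·-0.23514) = 51.37509°
λ₂ = λ₁ + atan2(sin θ sin δ cos φ₁, cos δ − sin φ₁ sin φ₂) = -103.63069°

103.631°W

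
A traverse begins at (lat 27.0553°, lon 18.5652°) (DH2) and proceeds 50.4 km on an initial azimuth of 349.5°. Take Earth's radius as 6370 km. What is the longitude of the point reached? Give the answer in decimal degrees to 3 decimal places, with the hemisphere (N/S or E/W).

δ = d/R = 50.4/6370 = 0.007912 rad
φ₂ = arcsin(sin φ₁ cos δ + cos φ₁ sin δ cos θ)
   = arcsin(0.45485·0.99997 + 0.89057·0.00791·0.98325) = 27.50101°
λ₂ = λ₁ + atan2(sin θ sin δ cos φ₁, cos δ − sin φ₁ sin φ₂) = 18.47206°

18.472°E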